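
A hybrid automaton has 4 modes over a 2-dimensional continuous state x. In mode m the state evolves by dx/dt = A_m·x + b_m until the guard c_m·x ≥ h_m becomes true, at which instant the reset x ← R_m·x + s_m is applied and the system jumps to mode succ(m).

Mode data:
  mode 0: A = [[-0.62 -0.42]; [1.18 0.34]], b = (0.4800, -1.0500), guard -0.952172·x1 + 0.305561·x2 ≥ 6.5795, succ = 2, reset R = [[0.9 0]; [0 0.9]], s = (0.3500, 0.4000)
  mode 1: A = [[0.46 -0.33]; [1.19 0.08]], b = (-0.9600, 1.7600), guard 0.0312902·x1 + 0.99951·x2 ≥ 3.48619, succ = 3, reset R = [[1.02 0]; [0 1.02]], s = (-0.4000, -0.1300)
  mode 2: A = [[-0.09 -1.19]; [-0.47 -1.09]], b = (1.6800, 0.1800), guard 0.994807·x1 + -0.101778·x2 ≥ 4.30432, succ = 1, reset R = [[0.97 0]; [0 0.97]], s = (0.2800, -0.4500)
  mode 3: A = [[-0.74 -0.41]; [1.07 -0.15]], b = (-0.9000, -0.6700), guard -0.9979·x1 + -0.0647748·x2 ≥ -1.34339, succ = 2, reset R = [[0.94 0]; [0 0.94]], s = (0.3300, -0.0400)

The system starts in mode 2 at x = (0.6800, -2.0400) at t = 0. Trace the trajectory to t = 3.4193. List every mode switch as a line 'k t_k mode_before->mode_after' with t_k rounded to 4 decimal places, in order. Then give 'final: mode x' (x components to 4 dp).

1 1.0852 2->1
2 1.7677 1->3
3 2.5582 3->2
final: 2 -0.0580 1.6806

Mode 2: guard c·x = 4.3043 hit at Δt = 1.0852 (t = 1.0852), x⁻ = (4.1871, -1.3655) → reset → x⁺ = (4.3415, -1.7745), jump to mode 1
Mode 1: guard c·x = 3.4862 hit at Δt = 0.6825 (t = 1.7677), x⁻ = (5.0209, 3.3307) → reset → x⁺ = (4.7213, 3.2673), jump to mode 3
Mode 3: guard c·x = -1.3434 hit at Δt = 0.7905 (t = 2.5582), x⁻ = (1.0502, 4.5598) → reset → x⁺ = (1.3172, 4.2462), jump to mode 2
Mode 2: flow for 0.8611 to horizon, guard not reached → x = (-0.0580, 1.6806)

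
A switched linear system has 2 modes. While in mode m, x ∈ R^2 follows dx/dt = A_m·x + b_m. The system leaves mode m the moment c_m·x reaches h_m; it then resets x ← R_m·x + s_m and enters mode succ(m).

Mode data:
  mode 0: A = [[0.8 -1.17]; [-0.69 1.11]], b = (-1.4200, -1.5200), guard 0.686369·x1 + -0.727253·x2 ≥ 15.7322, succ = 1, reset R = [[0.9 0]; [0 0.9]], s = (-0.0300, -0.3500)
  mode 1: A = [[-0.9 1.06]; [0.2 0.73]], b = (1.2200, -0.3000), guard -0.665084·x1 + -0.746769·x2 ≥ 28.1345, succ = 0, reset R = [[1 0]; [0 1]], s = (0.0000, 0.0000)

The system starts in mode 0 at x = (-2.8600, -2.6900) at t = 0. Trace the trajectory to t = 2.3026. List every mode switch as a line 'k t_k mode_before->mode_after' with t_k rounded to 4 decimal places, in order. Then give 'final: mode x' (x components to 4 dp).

1 1.5271 0->1
final: 1 -8.5447 -26.1057

Mode 0: guard c·x = 15.7322 hit at Δt = 1.5271 (t = 1.5271), x⁻ = (6.2137, -15.7680) → reset → x⁺ = (5.5623, -14.5412), jump to mode 1
Mode 1: flow for 0.7755 to horizon, guard not reached → x = (-8.5447, -26.1057)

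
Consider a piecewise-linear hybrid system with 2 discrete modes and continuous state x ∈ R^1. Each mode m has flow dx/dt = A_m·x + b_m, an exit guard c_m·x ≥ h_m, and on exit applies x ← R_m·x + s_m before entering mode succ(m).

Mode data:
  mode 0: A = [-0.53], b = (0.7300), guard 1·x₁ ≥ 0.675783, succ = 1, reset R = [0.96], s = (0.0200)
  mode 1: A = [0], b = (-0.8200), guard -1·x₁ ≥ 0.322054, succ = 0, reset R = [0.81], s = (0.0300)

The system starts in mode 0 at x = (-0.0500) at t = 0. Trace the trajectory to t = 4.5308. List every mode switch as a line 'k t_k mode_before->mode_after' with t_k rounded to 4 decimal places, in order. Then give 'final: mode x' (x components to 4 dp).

1 1.3401 0->1
2 2.5484 1->0
3 4.1136 0->1
final: 1 0.3266

Mode 0: guard c·x = 0.6758 hit at Δt = 1.3401 (t = 1.3401), x⁻ = (0.6758) → reset → x⁺ = (0.6688), jump to mode 1
Mode 1: guard c·x = 0.3221 hit at Δt = 1.2083 (t = 2.5484), x⁻ = (-0.3221) → reset → x⁺ = (-0.2309), jump to mode 0
Mode 0: guard c·x = 0.6758 hit at Δt = 1.5652 (t = 4.1136), x⁻ = (0.6758) → reset → x⁺ = (0.6688), jump to mode 1
Mode 1: flow for 0.4172 to horizon, guard not reached → x = (0.3266)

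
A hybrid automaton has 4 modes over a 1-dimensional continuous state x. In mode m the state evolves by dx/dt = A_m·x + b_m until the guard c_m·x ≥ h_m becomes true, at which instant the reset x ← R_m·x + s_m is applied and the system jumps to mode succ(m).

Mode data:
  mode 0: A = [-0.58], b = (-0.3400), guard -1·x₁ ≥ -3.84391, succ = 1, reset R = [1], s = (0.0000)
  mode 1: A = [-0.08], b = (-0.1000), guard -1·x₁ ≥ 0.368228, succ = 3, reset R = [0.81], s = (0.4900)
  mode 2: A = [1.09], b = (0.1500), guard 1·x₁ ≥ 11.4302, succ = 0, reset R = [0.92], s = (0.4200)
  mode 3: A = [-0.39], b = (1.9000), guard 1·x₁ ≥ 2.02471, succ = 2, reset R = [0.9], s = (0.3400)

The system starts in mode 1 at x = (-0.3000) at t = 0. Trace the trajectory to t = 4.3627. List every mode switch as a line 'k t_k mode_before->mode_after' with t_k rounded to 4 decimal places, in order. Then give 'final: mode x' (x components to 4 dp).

Mode 1: guard c·x = 0.3682 hit at Δt = 0.9316 (t = 0.9316), x⁻ = (-0.3682) → reset → x⁺ = (0.1917), jump to mode 3
Mode 3: guard c·x = 2.0247 hit at Δt = 1.2744 (t = 2.2060), x⁻ = (2.0247) → reset → x⁺ = (2.1622), jump to mode 2
Mode 2: guard c·x = 11.4302 hit at Δt = 1.4820 (t = 3.6880), x⁻ = (11.4302) → reset → x⁺ = (10.9358), jump to mode 0
Mode 0: flow for 0.6747 to horizon, guard not reached → x = (7.2045)

1 0.9316 1->3
2 2.2060 3->2
3 3.6880 2->0
final: 0 7.2045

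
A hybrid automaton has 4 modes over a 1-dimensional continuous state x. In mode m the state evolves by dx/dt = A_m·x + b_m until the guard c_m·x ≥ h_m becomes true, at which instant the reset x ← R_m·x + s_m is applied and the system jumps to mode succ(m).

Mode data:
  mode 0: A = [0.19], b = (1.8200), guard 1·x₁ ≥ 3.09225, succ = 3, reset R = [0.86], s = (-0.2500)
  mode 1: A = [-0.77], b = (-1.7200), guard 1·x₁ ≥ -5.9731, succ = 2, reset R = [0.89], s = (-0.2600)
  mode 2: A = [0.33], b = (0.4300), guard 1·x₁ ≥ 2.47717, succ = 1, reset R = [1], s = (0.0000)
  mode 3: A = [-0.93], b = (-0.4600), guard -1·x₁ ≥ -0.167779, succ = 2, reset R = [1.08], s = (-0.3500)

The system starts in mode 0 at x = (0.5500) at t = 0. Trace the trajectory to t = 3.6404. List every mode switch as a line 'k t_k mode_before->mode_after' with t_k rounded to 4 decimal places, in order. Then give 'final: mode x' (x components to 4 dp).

1 1.1786 0->3
2 2.7678 3->2
final: 2 0.2097

Mode 0: guard c·x = 3.0922 hit at Δt = 1.1786 (t = 1.1786), x⁻ = (3.0922) → reset → x⁺ = (2.4093), jump to mode 3
Mode 3: guard c·x = -0.1678 hit at Δt = 1.5892 (t = 2.7678), x⁻ = (0.1678) → reset → x⁺ = (-0.1688), jump to mode 2
Mode 2: flow for 0.8726 to horizon, guard not reached → x = (0.2097)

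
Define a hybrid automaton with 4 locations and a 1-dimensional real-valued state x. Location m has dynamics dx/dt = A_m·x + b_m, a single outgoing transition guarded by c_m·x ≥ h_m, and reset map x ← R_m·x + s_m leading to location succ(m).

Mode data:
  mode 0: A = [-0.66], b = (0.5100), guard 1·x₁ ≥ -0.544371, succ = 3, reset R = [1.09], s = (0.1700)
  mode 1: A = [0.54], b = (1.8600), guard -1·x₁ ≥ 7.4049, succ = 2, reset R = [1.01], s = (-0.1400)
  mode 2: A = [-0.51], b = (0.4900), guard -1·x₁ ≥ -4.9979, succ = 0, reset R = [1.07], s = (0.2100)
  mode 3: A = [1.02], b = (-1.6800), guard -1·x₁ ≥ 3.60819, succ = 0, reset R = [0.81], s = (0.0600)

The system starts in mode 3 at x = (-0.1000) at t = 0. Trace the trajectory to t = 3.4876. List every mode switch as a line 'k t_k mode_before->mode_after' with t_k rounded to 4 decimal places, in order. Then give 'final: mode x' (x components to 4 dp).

1 1.0797 3->0
2 2.6180 0->3
final: 3 -3.3796

Mode 3: guard c·x = 3.6082 hit at Δt = 1.0797 (t = 1.0797), x⁻ = (-3.6082) → reset → x⁺ = (-2.8626), jump to mode 0
Mode 0: guard c·x = -0.5444 hit at Δt = 1.5383 (t = 2.6180), x⁻ = (-0.5444) → reset → x⁺ = (-0.4234), jump to mode 3
Mode 3: flow for 0.8696 to horizon, guard not reached → x = (-3.3796)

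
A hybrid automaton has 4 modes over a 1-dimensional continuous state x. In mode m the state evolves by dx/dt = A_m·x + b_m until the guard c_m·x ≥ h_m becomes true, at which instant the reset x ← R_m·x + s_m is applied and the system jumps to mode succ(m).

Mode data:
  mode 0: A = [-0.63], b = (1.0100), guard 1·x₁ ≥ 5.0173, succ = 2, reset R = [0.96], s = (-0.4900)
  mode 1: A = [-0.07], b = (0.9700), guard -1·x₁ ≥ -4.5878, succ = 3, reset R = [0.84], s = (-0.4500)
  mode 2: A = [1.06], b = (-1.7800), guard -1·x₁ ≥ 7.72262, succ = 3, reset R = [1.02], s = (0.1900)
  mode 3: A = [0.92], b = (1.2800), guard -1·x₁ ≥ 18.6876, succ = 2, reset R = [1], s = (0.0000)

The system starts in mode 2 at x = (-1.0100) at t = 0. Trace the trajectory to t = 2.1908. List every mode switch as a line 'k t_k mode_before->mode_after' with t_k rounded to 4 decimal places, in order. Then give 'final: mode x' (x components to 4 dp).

1 1.1808 2->3
final: 3 -17.3352

Mode 2: guard c·x = 7.7226 hit at Δt = 1.1808 (t = 1.1808), x⁻ = (-7.7226) → reset → x⁺ = (-7.6871), jump to mode 3
Mode 3: flow for 1.0100 to horizon, guard not reached → x = (-17.3352)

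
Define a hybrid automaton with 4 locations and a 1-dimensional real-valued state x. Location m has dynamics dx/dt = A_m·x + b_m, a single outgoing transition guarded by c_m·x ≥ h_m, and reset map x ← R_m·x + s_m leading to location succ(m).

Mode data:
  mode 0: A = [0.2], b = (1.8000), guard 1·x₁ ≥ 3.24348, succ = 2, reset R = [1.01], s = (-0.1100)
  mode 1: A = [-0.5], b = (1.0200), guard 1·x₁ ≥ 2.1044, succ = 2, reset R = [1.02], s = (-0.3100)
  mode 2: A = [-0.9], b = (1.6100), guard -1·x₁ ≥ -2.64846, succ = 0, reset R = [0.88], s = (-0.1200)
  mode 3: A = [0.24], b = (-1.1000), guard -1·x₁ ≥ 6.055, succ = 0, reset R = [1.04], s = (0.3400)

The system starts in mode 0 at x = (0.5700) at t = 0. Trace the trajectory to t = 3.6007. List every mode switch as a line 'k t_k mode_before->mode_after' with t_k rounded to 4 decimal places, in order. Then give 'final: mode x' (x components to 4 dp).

Mode 0: guard c·x = 3.2435 hit at Δt = 1.2318 (t = 1.2318), x⁻ = (3.2435) → reset → x⁺ = (3.1659), jump to mode 2
Mode 2: guard c·x = -2.6485 hit at Δt = 0.5236 (t = 1.7554), x⁻ = (2.6485) → reset → x⁺ = (2.2106), jump to mode 0
Mode 0: guard c·x = 3.2435 hit at Δt = 0.4406 (t = 2.1961), x⁻ = (3.2435) → reset → x⁺ = (3.1659), jump to mode 2
Mode 2: guard c·x = -2.6485 hit at Δt = 0.5236 (t = 2.7197), x⁻ = (2.6485) → reset → x⁺ = (2.2106), jump to mode 0
Mode 0: guard c·x = 3.2435 hit at Δt = 0.4406 (t = 3.1603), x⁻ = (3.2435) → reset → x⁺ = (3.1659), jump to mode 2
Mode 2: flow for 0.4404 to horizon, guard not reached → x = (2.7153)

1 1.2318 0->2
2 1.7554 2->0
3 2.1961 0->2
4 2.7197 2->0
5 3.1603 0->2
final: 2 2.7153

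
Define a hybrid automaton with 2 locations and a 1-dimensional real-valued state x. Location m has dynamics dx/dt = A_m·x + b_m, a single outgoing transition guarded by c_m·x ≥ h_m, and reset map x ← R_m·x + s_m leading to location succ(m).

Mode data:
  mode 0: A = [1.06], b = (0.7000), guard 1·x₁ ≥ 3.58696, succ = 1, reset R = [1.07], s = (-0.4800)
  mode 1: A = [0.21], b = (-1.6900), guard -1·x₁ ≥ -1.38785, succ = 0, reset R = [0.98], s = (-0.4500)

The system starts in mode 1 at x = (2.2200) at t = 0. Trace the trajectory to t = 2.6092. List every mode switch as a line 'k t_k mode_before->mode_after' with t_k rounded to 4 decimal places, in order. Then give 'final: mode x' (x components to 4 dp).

1 0.6356 1->0
2 1.5742 0->1
final: 1 2.2195

Mode 1: guard c·x = -1.3879 hit at Δt = 0.6356 (t = 0.6356), x⁻ = (1.3879) → reset → x⁺ = (0.9101), jump to mode 0
Mode 0: guard c·x = 3.5870 hit at Δt = 0.9386 (t = 1.5742), x⁻ = (3.5870) → reset → x⁺ = (3.3580), jump to mode 1
Mode 1: flow for 1.0350 to horizon, guard not reached → x = (2.2195)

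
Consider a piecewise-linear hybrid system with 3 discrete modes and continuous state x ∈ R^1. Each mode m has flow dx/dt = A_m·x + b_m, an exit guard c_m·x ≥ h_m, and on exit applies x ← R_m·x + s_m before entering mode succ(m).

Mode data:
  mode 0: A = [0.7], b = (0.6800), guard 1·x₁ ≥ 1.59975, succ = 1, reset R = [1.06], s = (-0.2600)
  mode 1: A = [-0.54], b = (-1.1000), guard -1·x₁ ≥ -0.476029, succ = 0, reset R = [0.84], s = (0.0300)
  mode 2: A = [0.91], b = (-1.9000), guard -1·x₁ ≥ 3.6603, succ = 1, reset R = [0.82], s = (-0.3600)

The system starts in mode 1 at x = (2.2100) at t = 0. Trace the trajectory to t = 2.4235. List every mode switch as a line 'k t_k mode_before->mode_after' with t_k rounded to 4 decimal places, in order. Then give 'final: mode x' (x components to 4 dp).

1 0.9717 1->0
2 1.8388 0->1
final: 1 0.4955

Mode 1: guard c·x = -0.4760 hit at Δt = 0.9717 (t = 0.9717), x⁻ = (0.4760) → reset → x⁺ = (0.4299), jump to mode 0
Mode 0: guard c·x = 1.5998 hit at Δt = 0.8671 (t = 1.8388), x⁻ = (1.5998) → reset → x⁺ = (1.4357), jump to mode 1
Mode 1: flow for 0.5847 to horizon, guard not reached → x = (0.4955)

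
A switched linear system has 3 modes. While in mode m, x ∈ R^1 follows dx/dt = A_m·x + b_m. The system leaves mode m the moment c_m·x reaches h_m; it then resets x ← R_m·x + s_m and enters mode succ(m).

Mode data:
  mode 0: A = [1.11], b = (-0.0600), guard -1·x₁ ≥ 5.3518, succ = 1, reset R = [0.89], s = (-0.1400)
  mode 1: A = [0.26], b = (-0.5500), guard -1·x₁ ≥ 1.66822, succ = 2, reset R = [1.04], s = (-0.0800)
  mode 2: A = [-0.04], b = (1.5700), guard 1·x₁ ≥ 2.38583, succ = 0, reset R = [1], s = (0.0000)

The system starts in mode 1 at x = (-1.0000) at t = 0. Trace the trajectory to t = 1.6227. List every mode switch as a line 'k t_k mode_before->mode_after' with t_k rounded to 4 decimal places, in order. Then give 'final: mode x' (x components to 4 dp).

1 0.7474 1->2
final: 2 -0.4021

Mode 1: guard c·x = 1.6682 hit at Δt = 0.7474 (t = 0.7474), x⁻ = (-1.6682) → reset → x⁺ = (-1.8149), jump to mode 2
Mode 2: flow for 0.8753 to horizon, guard not reached → x = (-0.4021)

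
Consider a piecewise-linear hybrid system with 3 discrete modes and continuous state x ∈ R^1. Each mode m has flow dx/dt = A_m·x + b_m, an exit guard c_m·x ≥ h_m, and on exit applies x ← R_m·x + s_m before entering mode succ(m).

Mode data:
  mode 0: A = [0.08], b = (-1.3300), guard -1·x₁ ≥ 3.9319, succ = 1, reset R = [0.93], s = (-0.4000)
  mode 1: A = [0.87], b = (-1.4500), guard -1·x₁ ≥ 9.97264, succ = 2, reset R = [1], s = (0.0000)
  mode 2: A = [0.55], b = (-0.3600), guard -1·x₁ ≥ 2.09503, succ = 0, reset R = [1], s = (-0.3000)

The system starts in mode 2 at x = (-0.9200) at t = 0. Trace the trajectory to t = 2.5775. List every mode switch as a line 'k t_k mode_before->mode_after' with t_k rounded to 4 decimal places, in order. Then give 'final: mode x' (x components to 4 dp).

Mode 2: guard c·x = 2.0950 hit at Δt = 1.0136 (t = 1.0136), x⁻ = (-2.0950) → reset → x⁺ = (-2.3950), jump to mode 0
Mode 0: guard c·x = 3.9319 hit at Δt = 0.9713 (t = 1.9849), x⁻ = (-3.9319) → reset → x⁺ = (-4.0567), jump to mode 1
Mode 1: flow for 0.5926 to horizon, guard not reached → x = (-7.9175)

1 1.0136 2->0
2 1.9849 0->1
final: 1 -7.9175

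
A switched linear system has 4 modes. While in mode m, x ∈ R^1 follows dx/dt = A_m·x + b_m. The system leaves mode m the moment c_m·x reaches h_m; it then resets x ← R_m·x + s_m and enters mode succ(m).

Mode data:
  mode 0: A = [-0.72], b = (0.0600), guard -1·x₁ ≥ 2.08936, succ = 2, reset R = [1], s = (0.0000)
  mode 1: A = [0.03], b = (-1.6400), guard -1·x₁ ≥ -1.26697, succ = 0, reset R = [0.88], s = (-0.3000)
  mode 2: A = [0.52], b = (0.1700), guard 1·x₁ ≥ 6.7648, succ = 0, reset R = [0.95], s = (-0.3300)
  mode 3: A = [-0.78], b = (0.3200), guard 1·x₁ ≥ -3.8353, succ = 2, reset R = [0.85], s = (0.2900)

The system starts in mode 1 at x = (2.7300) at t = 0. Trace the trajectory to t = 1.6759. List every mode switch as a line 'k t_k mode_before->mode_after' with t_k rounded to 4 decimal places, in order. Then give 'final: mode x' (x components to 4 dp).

Mode 1: guard c·x = -1.2670 hit at Δt = 0.9260 (t = 0.9260), x⁻ = (1.2670) → reset → x⁺ = (0.8149), jump to mode 0
Mode 0: flow for 0.7499 to horizon, guard not reached → x = (0.5097)

1 0.9260 1->0
final: 0 0.5097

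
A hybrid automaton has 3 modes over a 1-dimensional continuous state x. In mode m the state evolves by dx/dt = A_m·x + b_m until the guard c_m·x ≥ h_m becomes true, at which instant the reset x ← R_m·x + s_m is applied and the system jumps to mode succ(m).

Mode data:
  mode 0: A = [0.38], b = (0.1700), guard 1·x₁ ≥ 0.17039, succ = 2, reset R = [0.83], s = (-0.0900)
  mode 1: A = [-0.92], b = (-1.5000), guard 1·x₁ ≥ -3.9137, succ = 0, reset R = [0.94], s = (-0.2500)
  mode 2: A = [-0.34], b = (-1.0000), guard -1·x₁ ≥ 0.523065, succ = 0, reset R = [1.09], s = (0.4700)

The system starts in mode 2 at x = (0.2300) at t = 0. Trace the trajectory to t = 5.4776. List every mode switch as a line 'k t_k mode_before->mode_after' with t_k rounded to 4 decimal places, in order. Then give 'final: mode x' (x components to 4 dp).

Mode 2: guard c·x = 0.5231 hit at Δt = 0.7974 (t = 0.7974), x⁻ = (-0.5231) → reset → x⁺ = (-0.1001), jump to mode 0
Mode 0: guard c·x = 0.1704 hit at Δt = 1.5161 (t = 2.3135), x⁻ = (0.1704) → reset → x⁺ = (0.0514), jump to mode 2
Mode 2: guard c·x = 0.5231 hit at Δt = 0.6269 (t = 2.9404), x⁻ = (-0.5231) → reset → x⁺ = (-0.1001), jump to mode 0
Mode 0: guard c·x = 0.1704 hit at Δt = 1.5161 (t = 4.4565), x⁻ = (0.1704) → reset → x⁺ = (0.0514), jump to mode 2
Mode 2: guard c·x = 0.5231 hit at Δt = 0.6269 (t = 5.0835), x⁻ = (-0.5231) → reset → x⁺ = (-0.1001), jump to mode 0
Mode 0: flow for 0.3941 to horizon, guard not reached → x = (-0.0440)

1 0.7974 2->0
2 2.3135 0->2
3 2.9404 2->0
4 4.4565 0->2
5 5.0835 2->0
final: 0 -0.0440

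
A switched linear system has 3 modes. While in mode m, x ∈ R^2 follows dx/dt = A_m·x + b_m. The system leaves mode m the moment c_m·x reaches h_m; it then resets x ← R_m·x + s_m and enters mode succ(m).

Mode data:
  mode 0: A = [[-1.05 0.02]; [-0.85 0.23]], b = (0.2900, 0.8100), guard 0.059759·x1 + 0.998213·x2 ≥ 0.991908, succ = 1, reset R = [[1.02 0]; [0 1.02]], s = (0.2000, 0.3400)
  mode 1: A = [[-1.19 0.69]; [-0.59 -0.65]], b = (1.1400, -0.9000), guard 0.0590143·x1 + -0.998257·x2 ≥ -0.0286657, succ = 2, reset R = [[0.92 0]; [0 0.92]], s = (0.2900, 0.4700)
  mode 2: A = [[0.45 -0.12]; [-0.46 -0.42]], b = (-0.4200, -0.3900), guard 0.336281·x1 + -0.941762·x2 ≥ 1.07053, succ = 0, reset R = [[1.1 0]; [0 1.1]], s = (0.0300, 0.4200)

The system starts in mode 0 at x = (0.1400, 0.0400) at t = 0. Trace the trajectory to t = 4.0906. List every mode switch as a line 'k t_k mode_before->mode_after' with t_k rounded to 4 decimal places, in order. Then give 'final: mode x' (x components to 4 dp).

1 1.2498 0->1
2 1.9473 1->2
3 3.2814 2->0
final: 0 0.7930 -0.4856

Mode 0: guard c·x = 0.9919 hit at Δt = 1.2498 (t = 1.2498), x⁻ = (0.2478, 0.9788) → reset → x⁺ = (0.4528, 1.3384), jump to mode 1
Mode 1: guard c·x = -0.0287 hit at Δt = 0.6975 (t = 1.9473), x⁻ = (0.9318, 0.0838) → reset → x⁺ = (1.1473, 0.5471), jump to mode 2
Mode 2: guard c·x = 1.0705 hit at Δt = 1.3341 (t = 3.2814), x⁻ = (1.3329, -0.6608) → reset → x⁺ = (1.4962, -0.3069), jump to mode 0
Mode 0: flow for 0.8092 to horizon, guard not reached → x = (0.7930, -0.4856)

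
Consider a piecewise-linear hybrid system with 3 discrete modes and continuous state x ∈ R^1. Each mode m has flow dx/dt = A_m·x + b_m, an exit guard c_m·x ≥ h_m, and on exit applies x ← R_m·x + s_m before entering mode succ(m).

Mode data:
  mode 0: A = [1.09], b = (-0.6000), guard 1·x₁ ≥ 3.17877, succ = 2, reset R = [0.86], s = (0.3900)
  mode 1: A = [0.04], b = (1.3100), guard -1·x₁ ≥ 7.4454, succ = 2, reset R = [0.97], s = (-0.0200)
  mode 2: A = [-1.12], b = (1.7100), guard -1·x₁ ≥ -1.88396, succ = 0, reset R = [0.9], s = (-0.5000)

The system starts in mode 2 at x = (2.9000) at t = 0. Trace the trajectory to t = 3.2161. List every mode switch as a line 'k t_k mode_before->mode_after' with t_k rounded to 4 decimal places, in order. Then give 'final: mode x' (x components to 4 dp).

Mode 2: guard c·x = -1.8840 hit at Δt = 1.2024 (t = 1.2024), x⁻ = (1.8840) → reset → x⁺ = (1.1956), jump to mode 0
Mode 0: guard c·x = 3.1788 hit at Δt = 1.2887 (t = 2.4911), x⁻ = (3.1788) → reset → x⁺ = (3.1237), jump to mode 2
Mode 2: flow for 0.7250 to horizon, guard not reached → x = (2.2358)

1 1.2024 2->0
2 2.4911 0->2
final: 2 2.2358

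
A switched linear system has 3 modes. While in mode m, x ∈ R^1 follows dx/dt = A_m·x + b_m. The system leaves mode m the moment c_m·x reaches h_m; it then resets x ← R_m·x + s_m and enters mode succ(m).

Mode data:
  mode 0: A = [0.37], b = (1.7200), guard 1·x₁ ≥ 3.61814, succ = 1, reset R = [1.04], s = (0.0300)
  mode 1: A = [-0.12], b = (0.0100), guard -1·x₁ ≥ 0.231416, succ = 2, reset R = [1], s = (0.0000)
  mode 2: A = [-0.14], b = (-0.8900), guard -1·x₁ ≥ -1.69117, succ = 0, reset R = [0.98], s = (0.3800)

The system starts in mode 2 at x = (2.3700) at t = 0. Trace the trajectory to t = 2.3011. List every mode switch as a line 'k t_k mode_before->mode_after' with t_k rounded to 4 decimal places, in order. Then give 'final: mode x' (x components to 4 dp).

Mode 2: guard c·x = -1.6912 hit at Δt = 0.5784 (t = 0.5784), x⁻ = (1.6912) → reset → x⁺ = (2.0373), jump to mode 0
Mode 0: guard c·x = 3.6181 hit at Δt = 0.5736 (t = 1.1520), x⁻ = (3.6181) → reset → x⁺ = (3.7929), jump to mode 1
Mode 1: flow for 1.1491 to horizon, guard not reached → x = (3.3150)

1 0.5784 2->0
2 1.1520 0->1
final: 1 3.3150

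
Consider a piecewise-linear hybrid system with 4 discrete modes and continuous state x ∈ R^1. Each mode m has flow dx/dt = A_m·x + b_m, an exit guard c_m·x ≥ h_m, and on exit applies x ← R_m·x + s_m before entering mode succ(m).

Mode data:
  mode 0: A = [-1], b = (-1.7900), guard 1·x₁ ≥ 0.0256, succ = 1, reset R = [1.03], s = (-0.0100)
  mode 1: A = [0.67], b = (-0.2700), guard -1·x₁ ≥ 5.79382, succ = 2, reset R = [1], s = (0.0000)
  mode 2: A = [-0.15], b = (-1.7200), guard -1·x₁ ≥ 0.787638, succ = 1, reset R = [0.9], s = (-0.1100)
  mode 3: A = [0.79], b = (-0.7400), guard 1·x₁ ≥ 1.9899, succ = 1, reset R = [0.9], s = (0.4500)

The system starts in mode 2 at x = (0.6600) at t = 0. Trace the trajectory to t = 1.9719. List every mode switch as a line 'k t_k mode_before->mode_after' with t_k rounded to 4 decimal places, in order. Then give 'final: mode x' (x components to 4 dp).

Mode 2: guard c·x = 0.7876 hit at Δt = 0.8475 (t = 0.8475), x⁻ = (-0.7876) → reset → x⁺ = (-0.8189), jump to mode 1
Mode 1: flow for 1.1244 to horizon, guard not reached → x = (-2.1924)

1 0.8475 2->1
final: 1 -2.1924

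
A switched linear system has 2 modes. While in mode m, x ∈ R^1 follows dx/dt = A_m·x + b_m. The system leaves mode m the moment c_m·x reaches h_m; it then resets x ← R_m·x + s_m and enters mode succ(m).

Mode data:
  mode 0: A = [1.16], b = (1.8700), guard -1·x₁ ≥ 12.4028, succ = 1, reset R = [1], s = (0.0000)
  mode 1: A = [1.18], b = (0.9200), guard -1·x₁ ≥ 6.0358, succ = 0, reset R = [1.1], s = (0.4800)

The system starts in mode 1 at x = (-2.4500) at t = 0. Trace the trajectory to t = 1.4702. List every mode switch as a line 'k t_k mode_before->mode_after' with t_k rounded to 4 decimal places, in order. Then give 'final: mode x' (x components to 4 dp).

1 0.9715 1->0
final: 0 -9.7215

Mode 1: guard c·x = 6.0358 hit at Δt = 0.9715 (t = 0.9715), x⁻ = (-6.0358) → reset → x⁺ = (-6.1594), jump to mode 0
Mode 0: flow for 0.4987 to horizon, guard not reached → x = (-9.7215)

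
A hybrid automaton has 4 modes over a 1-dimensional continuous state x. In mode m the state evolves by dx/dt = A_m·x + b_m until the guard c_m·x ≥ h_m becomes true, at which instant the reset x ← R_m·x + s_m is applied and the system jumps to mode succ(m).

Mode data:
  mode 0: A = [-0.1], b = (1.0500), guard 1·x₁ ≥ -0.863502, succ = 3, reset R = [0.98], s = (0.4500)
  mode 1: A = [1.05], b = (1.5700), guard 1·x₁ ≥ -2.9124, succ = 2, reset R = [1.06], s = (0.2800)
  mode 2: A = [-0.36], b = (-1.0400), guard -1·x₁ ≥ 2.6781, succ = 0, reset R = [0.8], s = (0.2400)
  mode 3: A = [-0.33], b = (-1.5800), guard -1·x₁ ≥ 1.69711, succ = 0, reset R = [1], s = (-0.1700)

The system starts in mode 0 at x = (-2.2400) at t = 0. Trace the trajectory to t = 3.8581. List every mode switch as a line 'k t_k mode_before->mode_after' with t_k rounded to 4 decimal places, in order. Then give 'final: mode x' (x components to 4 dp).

Mode 0: guard c·x = -0.8635 hit at Δt = 1.1434 (t = 1.1434), x⁻ = (-0.8635) → reset → x⁺ = (-0.3962), jump to mode 3
Mode 3: guard c·x = 1.6971 hit at Δt = 1.0645 (t = 2.2079), x⁻ = (-1.6971) → reset → x⁺ = (-1.8671), jump to mode 0
Mode 0: guard c·x = -0.8635 hit at Δt = 0.8463 (t = 3.0542), x⁻ = (-0.8635) → reset → x⁺ = (-0.3962), jump to mode 3
Mode 3: flow for 0.8039 to horizon, guard not reached → x = (-1.4195)

1 1.1434 0->3
2 2.2079 3->0
3 3.0542 0->3
final: 3 -1.4195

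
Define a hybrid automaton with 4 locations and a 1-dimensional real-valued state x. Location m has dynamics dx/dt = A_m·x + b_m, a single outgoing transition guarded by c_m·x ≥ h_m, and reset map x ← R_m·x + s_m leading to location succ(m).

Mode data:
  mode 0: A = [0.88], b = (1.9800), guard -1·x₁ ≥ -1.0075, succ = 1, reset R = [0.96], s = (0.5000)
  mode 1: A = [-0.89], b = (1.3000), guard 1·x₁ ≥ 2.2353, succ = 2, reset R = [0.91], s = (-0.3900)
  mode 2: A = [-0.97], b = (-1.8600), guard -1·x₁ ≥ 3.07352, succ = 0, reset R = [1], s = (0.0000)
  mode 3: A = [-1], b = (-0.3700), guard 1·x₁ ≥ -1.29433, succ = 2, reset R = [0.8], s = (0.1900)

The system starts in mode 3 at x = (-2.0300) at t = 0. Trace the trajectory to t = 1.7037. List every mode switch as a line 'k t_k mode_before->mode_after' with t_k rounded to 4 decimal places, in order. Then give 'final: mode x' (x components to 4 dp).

1 0.5855 3->2
final: 2 -1.5551

Mode 3: guard c·x = -1.2943 hit at Δt = 0.5855 (t = 0.5855), x⁻ = (-1.2943) → reset → x⁺ = (-0.8455), jump to mode 2
Mode 2: flow for 1.1182 to horizon, guard not reached → x = (-1.5551)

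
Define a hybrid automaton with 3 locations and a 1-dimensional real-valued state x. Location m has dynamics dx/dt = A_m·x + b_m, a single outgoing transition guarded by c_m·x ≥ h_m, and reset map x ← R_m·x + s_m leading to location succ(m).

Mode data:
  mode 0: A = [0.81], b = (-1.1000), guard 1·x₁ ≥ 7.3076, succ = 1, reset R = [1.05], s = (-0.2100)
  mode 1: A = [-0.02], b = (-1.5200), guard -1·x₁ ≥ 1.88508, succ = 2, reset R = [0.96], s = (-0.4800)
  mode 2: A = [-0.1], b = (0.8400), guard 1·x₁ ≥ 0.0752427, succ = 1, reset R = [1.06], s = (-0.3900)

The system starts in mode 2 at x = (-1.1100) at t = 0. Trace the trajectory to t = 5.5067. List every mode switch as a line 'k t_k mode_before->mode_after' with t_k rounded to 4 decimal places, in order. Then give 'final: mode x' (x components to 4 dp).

1 1.3311 2->1
2 2.3824 1->2
3 4.8828 2->1
final: 1 -1.2488

Mode 2: guard c·x = 0.0752 hit at Δt = 1.3311 (t = 1.3311), x⁻ = (0.0752) → reset → x⁺ = (-0.3102), jump to mode 1
Mode 1: guard c·x = 1.8851 hit at Δt = 1.0513 (t = 2.3824), x⁻ = (-1.8851) → reset → x⁺ = (-2.2897), jump to mode 2
Mode 2: guard c·x = 0.0752 hit at Δt = 2.5004 (t = 4.8828), x⁻ = (0.0752) → reset → x⁺ = (-0.3102), jump to mode 1
Mode 1: flow for 0.6239 to horizon, guard not reached → x = (-1.2488)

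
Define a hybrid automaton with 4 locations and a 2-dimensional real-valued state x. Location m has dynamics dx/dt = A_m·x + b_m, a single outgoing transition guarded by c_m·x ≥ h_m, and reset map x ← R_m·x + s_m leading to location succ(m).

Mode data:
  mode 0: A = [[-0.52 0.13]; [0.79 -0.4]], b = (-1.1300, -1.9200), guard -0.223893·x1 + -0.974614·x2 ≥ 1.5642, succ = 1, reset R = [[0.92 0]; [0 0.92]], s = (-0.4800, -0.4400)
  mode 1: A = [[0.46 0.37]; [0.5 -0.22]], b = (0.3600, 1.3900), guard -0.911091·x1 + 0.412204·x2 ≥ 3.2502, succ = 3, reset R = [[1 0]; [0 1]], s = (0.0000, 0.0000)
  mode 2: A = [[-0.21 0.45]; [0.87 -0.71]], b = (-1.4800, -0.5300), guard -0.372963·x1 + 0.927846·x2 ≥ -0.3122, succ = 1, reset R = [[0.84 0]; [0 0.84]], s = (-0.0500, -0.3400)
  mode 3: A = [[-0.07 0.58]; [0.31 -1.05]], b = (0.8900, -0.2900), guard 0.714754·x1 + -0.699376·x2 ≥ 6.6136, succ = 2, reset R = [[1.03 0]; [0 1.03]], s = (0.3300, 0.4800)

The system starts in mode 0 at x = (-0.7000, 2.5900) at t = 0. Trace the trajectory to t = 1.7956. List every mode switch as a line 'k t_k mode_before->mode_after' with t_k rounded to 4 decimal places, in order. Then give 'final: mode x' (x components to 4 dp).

Mode 0: guard c·x = 1.5642 hit at Δt = 1.3138 (t = 1.3138), x⁻ = (-1.3889, -1.2859) → reset → x⁺ = (-1.7577, -1.6230), jump to mode 1
Mode 1: flow for 0.4818 to horizon, guard not reached → x = (-2.2885, -1.2868)

1 1.3138 0->1
final: 1 -2.2885 -1.2868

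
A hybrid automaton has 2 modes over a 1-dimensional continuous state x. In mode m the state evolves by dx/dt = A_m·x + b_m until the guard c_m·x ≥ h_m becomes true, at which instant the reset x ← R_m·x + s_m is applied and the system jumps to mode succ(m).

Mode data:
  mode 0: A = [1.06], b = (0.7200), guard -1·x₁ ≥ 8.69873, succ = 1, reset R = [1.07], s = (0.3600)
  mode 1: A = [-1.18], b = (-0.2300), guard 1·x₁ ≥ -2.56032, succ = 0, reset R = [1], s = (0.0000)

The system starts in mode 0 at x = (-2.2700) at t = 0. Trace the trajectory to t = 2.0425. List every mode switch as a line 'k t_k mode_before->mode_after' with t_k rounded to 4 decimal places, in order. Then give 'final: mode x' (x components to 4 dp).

1 1.5261 0->1
final: 1 -4.9538

Mode 0: guard c·x = 8.6987 hit at Δt = 1.5261 (t = 1.5261), x⁻ = (-8.6987) → reset → x⁺ = (-8.9476), jump to mode 1
Mode 1: flow for 0.5164 to horizon, guard not reached → x = (-4.9538)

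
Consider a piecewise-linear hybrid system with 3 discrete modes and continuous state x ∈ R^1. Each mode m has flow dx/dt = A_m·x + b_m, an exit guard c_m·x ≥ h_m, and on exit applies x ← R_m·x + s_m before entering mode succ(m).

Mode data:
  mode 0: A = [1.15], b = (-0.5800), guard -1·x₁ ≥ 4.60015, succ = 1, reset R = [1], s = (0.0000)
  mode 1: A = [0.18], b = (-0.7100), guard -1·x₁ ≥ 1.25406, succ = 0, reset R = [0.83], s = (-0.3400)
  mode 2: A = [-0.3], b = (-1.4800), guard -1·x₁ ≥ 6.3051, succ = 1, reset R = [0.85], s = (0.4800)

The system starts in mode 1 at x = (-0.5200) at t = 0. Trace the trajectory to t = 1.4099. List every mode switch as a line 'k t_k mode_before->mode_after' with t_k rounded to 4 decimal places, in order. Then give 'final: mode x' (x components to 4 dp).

Mode 1: guard c·x = 1.2541 hit at Δt = 0.8457 (t = 0.8457), x⁻ = (-1.2541) → reset → x⁺ = (-1.3809), jump to mode 0
Mode 0: flow for 0.5642 to horizon, guard not reached → x = (-3.1026)

1 0.8457 1->0
final: 0 -3.1026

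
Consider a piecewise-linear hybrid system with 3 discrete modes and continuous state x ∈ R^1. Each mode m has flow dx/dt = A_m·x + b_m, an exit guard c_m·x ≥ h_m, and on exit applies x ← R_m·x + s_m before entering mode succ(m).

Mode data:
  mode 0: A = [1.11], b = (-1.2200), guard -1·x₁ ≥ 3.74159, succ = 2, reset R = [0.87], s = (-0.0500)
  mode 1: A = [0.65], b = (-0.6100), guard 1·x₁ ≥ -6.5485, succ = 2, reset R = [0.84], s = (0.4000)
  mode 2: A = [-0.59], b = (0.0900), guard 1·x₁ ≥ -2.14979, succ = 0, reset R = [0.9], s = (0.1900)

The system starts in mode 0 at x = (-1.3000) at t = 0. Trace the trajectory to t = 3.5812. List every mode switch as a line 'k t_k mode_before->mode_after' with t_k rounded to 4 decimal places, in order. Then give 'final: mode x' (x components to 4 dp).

1 0.6324 0->2
2 1.3217 2->0
3 1.8009 0->2
4 2.4902 2->0
5 2.9693 0->2
final: 2 -2.2574

Mode 0: guard c·x = 3.7416 hit at Δt = 0.6324 (t = 0.6324), x⁻ = (-3.7416) → reset → x⁺ = (-3.3052), jump to mode 2
Mode 2: guard c·x = -2.1498 hit at Δt = 0.6893 (t = 1.3217), x⁻ = (-2.1498) → reset → x⁺ = (-1.7448), jump to mode 0
Mode 0: guard c·x = 3.7416 hit at Δt = 0.4792 (t = 1.8009), x⁻ = (-3.7416) → reset → x⁺ = (-3.3052), jump to mode 2
Mode 2: guard c·x = -2.1498 hit at Δt = 0.6893 (t = 2.4902), x⁻ = (-2.1498) → reset → x⁺ = (-1.7448), jump to mode 0
Mode 0: guard c·x = 3.7416 hit at Δt = 0.4792 (t = 2.9693), x⁻ = (-3.7416) → reset → x⁺ = (-3.3052), jump to mode 2
Mode 2: flow for 0.6119 to horizon, guard not reached → x = (-2.2574)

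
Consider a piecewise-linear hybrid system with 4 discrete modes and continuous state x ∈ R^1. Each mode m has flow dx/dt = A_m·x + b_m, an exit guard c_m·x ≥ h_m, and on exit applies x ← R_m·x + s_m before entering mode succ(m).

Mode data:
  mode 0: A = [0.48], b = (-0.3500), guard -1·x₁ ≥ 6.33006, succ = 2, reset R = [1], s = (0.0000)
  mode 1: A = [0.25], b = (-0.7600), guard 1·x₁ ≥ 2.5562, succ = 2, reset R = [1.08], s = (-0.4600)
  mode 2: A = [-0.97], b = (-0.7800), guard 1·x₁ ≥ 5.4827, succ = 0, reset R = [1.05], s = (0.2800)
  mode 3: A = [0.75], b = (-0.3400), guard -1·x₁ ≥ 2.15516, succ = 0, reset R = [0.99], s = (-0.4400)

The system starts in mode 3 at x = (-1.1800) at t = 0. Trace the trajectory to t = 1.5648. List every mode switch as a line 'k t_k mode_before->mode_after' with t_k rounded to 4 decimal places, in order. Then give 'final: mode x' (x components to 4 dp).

Mode 3: guard c·x = 2.1552 hit at Δt = 0.6242 (t = 0.6242), x⁻ = (-2.1552) → reset → x⁺ = (-2.5736), jump to mode 0
Mode 0: flow for 0.9406 to horizon, guard not reached → x = (-4.4583)

1 0.6242 3->0
final: 0 -4.4583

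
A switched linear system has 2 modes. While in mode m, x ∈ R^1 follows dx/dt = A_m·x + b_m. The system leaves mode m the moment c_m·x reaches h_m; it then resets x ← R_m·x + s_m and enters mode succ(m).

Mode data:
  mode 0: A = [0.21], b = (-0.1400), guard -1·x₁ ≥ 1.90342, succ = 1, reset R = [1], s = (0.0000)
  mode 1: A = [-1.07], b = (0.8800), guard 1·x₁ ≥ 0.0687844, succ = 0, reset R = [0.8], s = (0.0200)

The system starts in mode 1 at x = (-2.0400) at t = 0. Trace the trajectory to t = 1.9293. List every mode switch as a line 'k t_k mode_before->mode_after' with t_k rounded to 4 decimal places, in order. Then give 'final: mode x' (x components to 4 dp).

1 1.2472 1->0
final: 0 -0.0161

Mode 1: guard c·x = 0.0688 hit at Δt = 1.2472 (t = 1.2472), x⁻ = (0.0688) → reset → x⁺ = (0.0750), jump to mode 0
Mode 0: flow for 0.6821 to horizon, guard not reached → x = (-0.0161)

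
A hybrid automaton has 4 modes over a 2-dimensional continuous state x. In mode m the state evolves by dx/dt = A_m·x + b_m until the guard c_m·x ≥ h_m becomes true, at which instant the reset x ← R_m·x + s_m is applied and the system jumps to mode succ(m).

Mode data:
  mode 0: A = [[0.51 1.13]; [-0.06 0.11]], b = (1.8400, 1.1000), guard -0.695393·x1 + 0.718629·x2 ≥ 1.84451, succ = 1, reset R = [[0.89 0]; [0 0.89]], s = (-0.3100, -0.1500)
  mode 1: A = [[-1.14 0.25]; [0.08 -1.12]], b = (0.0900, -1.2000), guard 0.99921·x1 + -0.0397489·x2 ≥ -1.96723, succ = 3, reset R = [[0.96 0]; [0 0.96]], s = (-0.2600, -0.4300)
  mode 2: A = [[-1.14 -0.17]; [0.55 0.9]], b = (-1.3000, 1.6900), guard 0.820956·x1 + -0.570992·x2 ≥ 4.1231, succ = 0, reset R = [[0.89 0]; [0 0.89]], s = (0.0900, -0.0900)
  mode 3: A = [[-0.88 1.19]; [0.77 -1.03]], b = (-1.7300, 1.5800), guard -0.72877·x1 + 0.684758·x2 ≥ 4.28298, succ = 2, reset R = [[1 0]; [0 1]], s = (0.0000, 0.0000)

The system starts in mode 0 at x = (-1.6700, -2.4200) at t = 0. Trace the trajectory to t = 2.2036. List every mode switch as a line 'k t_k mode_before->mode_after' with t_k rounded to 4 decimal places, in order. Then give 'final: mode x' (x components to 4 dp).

1 1.3223 0->1
2 1.8631 1->3
final: 3 -2.5942 -1.1570

Mode 0: guard c·x = 1.8445 hit at Δt = 1.3223 (t = 1.3223), x⁻ = (-3.6872, -1.0013) → reset → x⁺ = (-3.5916, -1.0411), jump to mode 1
Mode 1: guard c·x = -1.9672 hit at Δt = 0.5408 (t = 1.8631), x⁻ = (-2.0142, -1.1407) → reset → x⁺ = (-2.1936, -1.5250), jump to mode 3
Mode 3: flow for 0.3405 to horizon, guard not reached → x = (-2.5942, -1.1570)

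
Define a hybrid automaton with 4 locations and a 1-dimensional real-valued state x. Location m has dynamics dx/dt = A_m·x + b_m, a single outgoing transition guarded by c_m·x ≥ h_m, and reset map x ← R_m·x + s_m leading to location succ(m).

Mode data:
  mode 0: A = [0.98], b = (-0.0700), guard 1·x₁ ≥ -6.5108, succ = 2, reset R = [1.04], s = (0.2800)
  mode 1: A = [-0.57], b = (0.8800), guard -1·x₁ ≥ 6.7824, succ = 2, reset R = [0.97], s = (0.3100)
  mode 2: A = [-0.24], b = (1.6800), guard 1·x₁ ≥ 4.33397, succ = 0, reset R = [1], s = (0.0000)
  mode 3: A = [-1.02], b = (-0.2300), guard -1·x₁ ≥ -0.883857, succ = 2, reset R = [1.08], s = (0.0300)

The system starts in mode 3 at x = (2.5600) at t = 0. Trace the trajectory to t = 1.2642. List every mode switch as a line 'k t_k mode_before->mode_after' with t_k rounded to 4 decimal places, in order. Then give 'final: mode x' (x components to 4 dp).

1 0.9026 3->2
final: 2 1.4846

Mode 3: guard c·x = -0.8839 hit at Δt = 0.9026 (t = 0.9026), x⁻ = (0.8839) → reset → x⁺ = (0.9846), jump to mode 2
Mode 2: flow for 0.3616 to horizon, guard not reached → x = (1.4846)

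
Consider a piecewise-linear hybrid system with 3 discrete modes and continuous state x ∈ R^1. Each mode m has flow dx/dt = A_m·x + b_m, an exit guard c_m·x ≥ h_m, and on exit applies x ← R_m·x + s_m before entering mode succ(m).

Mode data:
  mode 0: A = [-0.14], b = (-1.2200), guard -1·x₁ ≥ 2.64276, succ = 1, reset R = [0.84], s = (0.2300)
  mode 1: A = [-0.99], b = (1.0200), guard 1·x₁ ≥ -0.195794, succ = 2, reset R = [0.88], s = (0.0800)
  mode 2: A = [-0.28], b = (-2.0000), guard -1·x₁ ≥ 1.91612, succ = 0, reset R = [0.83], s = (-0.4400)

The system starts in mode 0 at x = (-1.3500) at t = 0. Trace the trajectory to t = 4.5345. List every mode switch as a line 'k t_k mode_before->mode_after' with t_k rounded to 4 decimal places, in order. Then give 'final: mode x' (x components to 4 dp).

1 1.3788 0->1
2 2.2894 1->2
3 3.3584 2->0
4 4.0448 0->1
final: 1 -0.8296

Mode 0: guard c·x = 2.6428 hit at Δt = 1.3788 (t = 1.3788), x⁻ = (-2.6428) → reset → x⁺ = (-1.9899), jump to mode 1
Mode 1: guard c·x = -0.1958 hit at Δt = 0.9106 (t = 2.2894), x⁻ = (-0.1958) → reset → x⁺ = (-0.0923), jump to mode 2
Mode 2: guard c·x = 1.9161 hit at Δt = 1.0690 (t = 3.3584), x⁻ = (-1.9161) → reset → x⁺ = (-2.0304), jump to mode 0
Mode 0: guard c·x = 2.6428 hit at Δt = 0.6864 (t = 4.0448), x⁻ = (-2.6428) → reset → x⁺ = (-1.9899), jump to mode 1
Mode 1: flow for 0.4897 to horizon, guard not reached → x = (-0.8296)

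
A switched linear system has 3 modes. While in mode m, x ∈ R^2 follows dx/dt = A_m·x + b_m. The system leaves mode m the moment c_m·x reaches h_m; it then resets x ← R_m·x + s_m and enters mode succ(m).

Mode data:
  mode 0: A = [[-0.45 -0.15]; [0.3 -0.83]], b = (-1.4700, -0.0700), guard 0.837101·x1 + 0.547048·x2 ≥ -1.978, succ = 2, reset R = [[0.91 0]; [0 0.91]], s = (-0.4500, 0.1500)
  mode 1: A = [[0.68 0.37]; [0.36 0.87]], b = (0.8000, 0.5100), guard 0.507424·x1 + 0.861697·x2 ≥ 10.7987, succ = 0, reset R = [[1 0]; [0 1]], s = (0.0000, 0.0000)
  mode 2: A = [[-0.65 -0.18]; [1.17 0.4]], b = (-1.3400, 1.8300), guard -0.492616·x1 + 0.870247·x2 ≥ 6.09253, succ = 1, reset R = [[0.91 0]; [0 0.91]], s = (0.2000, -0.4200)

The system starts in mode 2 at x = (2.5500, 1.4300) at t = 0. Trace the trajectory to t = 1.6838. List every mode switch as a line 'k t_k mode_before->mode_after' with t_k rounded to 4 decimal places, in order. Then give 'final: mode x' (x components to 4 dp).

1 1.1523 2->1
final: 1 1.8167 9.4856

Mode 2: guard c·x = 6.0925 hit at Δt = 1.1523 (t = 1.1523), x⁻ = (-0.5423, 6.6939) → reset → x⁺ = (-0.2935, 5.6715), jump to mode 1
Mode 1: flow for 0.5315 to horizon, guard not reached → x = (1.8167, 9.4856)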